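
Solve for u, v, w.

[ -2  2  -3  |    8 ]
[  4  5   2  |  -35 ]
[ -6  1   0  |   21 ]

(-4, -3, -2)

Forward elimination on [A|b]:
R2 <- R2 - (-2)*R1:  [   0    9   -4  -19 ]
R3 <- R3 - (3)*R1:  [  0  -5   9  -3 ]
R3 <- R3 - (-5/9)*R2:  [      0       0    61/9  -122/9 ]
Row echelon form:
[ -2  2    -3  |       8 ]
[  0  9    -4  |     -19 ]
[  0  0  61/9  |  -122/9 ]
Back-substitution:
w = (-122/9) / (61/9) = -2
v = (-19 - (-4)*(-2)) / 9 = -3
u = (8 - (2)*(-3) - (-3)*(-2)) / -2 = -4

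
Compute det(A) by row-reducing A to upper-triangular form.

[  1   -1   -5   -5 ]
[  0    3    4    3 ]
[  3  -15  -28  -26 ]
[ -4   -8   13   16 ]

det(A) = 45

Forward elimination:
R3 <- R3 - (3)*R1:  [   0  -12  -13  -11 ]
R4 <- R4 - (-4)*R1:  [   0  -12   -7   -4 ]
R3 <- R3 - (-4)*R2:  [ 0  0  3  1 ]
R4 <- R4 - (-4)*R2:  [ 0  0  9  8 ]
R4 <- R4 - (3)*R3:  [ 0  0  0  5 ]
Upper-triangular form:
[ 1  -1  -5  -5 ]
[ 0   3   4   3 ]
[ 0   0   3   1 ]
[ 0   0   0   5 ]
det(A) = (-1)^0 * (1) * (3) * (3) * (5) = 45  (0 row swaps -> sign +1)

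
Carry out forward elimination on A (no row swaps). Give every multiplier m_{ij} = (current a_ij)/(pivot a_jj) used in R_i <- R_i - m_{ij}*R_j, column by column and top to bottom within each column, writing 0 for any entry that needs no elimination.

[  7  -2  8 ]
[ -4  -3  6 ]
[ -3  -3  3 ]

multipliers: -4/7, -3/7, 27/29

Forward elimination:
R2 <- R2 - (-4/7)*R1:  [     0  -29/7   74/7 ]
R3 <- R3 - (-3/7)*R1:  [     0  -27/7   45/7 ]
R3 <- R3 - (27/29)*R2:  [      0       0  -99/29 ]
Multipliers (in order of application): m_{21} = -4/7, m_{31} = -3/7, m_{32} = 27/29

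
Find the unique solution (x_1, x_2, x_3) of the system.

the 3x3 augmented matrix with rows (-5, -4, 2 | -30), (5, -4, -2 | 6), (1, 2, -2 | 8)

(4, 3, 1)

Forward elimination on [A|b]:
R2 <- R2 - (-1)*R1:  [   0   -8    0  -24 ]
R3 <- R3 - (-1/5)*R1:  [    0   6/5  -8/5     2 ]
R3 <- R3 - (-3/20)*R2:  [    0     0  -8/5  -8/5 ]
Row echelon form:
[ -5  -4     2  |   -30 ]
[  0  -8     0  |   -24 ]
[  0   0  -8/5  |  -8/5 ]
Back-substitution:
x_3 = (-8/5) / (-8/5) = 1
x_2 = (-24) / -8 = 3
x_1 = (-30 - (-4)*(3) - (2)*(1)) / -5 = 4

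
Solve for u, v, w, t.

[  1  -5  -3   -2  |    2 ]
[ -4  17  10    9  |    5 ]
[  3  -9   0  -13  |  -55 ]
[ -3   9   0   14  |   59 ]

(-4, -1, -3, 4)

Forward elimination on [A|b]:
R2 <- R2 - (-4)*R1:  [  0  -3  -2   1  13 ]
R3 <- R3 - (3)*R1:  [   0    6    9   -7  -61 ]
R4 <- R4 - (-3)*R1:  [  0  -6  -9   8  65 ]
R3 <- R3 - (-2)*R2:  [   0    0    5   -5  -35 ]
R4 <- R4 - (2)*R2:  [  0   0  -5   6  39 ]
R4 <- R4 - (-1)*R3:  [ 0  0  0  1  4 ]
Row echelon form:
[ 1  -5  -3  -2  |    2 ]
[ 0  -3  -2   1  |   13 ]
[ 0   0   5  -5  |  -35 ]
[ 0   0   0   1  |    4 ]
Back-substitution:
t = (4) / 1 = 4
w = (-35 - (-5)*(4)) / 5 = -3
v = (13 - (-2)*(-3) - (1)*(4)) / -3 = -1
u = (2 - (-5)*(-1) - (-3)*(-3) - (-2)*(4)) / 1 = -4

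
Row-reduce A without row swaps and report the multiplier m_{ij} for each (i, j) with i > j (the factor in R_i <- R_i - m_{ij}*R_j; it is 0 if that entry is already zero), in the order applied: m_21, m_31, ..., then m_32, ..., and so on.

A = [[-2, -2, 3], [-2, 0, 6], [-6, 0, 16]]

multipliers: 1, 3, 3

Forward elimination:
R2 <- R2 - (1)*R1:  [ 0  2  3 ]
R3 <- R3 - (3)*R1:  [ 0  6  7 ]
R3 <- R3 - (3)*R2:  [  0   0  -2 ]
Multipliers (in order of application): m_{21} = 1, m_{31} = 3, m_{32} = 3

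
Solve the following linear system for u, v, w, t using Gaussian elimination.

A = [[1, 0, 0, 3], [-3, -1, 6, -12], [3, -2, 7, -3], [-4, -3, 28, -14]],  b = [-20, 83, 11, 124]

Forward elimination on [A|b]:
R2 <- R2 - (-3)*R1:  [  0  -1   6  -3  23 ]
R3 <- R3 - (3)*R1:  [   0   -2    7  -12   71 ]
R4 <- R4 - (-4)*R1:  [  0  -3  28  -2  44 ]
R3 <- R3 - (2)*R2:  [  0   0  -5  -6  25 ]
R4 <- R4 - (3)*R2:  [   0    0   10    7  -25 ]
R4 <- R4 - (-2)*R3:  [  0   0   0  -5  25 ]
Row echelon form:
[ 1   0   0   3  |  -20 ]
[ 0  -1   6  -3  |   23 ]
[ 0   0  -5  -6  |   25 ]
[ 0   0   0  -5  |   25 ]
Back-substitution:
t = (25) / -5 = -5
w = (25 - (-6)*(-5)) / -5 = 1
v = (23 - (6)*(1) - (-3)*(-5)) / -1 = -2
u = (-20 - (3)*(-5)) / 1 = -5

(-5, -2, 1, -5)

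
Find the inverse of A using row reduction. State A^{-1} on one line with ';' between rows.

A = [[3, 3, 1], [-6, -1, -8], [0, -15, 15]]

Gauss-Jordan on [A | I]:
R1 <- (1/3)*R1:  [   1    1  1/3  |  1/3    0    0 ]
R2 <- R2 - (-6)*R1:  [  0   5  -6  |   2   1   0 ]
R2 <- (1/5)*R2:  [    0     1  -6/5  |   2/5   1/5     0 ]
R1 <- R1 - (1)*R2:  [     1      0  23/15  |  -1/15   -1/5      0 ]
R3 <- R3 - (-15)*R2:  [  0   0  -3  |   6   3   1 ]
R3 <- (1/-3)*R3:  [    0     0     1  |    -2    -1  -1/3 ]
R1 <- R1 - (23/15)*R3:  [     1      0      0  |      3    4/3  23/45 ]
R2 <- R2 - (-6/5)*R3:  [    0     1     0  |    -2    -1  -2/5 ]
Right block of [I | A^{-1}] is the inverse:
[  3  4/3  23/45 ]
[ -2   -1   -2/5 ]
[ -2   -1   -1/3 ]

inverse = [3 4/3 23/45; -2 -1 -2/5; -2 -1 -1/3]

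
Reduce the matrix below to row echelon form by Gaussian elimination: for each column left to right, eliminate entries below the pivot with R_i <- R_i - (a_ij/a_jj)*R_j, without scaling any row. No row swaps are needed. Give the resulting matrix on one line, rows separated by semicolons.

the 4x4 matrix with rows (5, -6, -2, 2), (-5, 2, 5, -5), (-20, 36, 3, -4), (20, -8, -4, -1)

REF = [5 -6 -2 2; 0 -4 3 -3; 0 0 4 -5; 0 0 0 -1]

Forward elimination:
R2 <- R2 - (-1)*R1:  [  0  -4   3  -3 ]
R3 <- R3 - (-4)*R1:  [  0  12  -5   4 ]
R4 <- R4 - (4)*R1:  [  0  16   4  -9 ]
R3 <- R3 - (-3)*R2:  [  0   0   4  -5 ]
R4 <- R4 - (-4)*R2:  [   0    0   16  -21 ]
R4 <- R4 - (4)*R3:  [  0   0   0  -1 ]
Row echelon form:
[ 5  -6  -2   2 ]
[ 0  -4   3  -3 ]
[ 0   0   4  -5 ]
[ 0   0   0  -1 ]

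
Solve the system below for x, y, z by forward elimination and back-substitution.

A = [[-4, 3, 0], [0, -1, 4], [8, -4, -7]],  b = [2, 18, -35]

Forward elimination on [A|b]:
R3 <- R3 - (-2)*R1:  [   0    2   -7  -31 ]
R3 <- R3 - (-2)*R2:  [ 0  0  1  5 ]
Row echelon form:
[ -4   3  0  |   2 ]
[  0  -1  4  |  18 ]
[  0   0  1  |   5 ]
Back-substitution:
z = (5) / 1 = 5
y = (18 - (4)*(5)) / -1 = 2
x = (2 - (3)*(2)) / -4 = 1

(1, 2, 5)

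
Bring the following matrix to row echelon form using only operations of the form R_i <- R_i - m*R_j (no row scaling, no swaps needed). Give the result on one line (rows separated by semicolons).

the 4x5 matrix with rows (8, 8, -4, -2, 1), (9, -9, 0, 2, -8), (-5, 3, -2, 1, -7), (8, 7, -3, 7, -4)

REF = [8 8 -4 -2 1; 0 -18 9/2 17/4 -73/8; 0 0 -5/2 59/36 -751/72; 0 0 0 833/90 -343/45]

Forward elimination:
R2 <- R2 - (9/8)*R1:  [     0    -18    9/2   17/4  -73/8 ]
R3 <- R3 - (-5/8)*R1:  [     0      8   -9/2   -1/4  -51/8 ]
R4 <- R4 - (1)*R1:  [  0  -1   1   9  -5 ]
R3 <- R3 - (-4/9)*R2:  [       0        0     -5/2    59/36  -751/72 ]
R4 <- R4 - (1/18)*R2:  [        0         0       3/4    631/72  -647/144 ]
R4 <- R4 - (-3/10)*R3:  [       0        0        0   833/90  -343/45 ]
Row echelon form:
[ 8    8    -4      -2        1 ]
[ 0  -18   9/2    17/4    -73/8 ]
[ 0    0  -5/2   59/36  -751/72 ]
[ 0    0     0  833/90  -343/45 ]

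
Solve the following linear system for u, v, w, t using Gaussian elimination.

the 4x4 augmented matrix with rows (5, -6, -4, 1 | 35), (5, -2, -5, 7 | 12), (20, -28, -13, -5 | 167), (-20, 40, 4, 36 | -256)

Forward elimination on [A|b]:
R2 <- R2 - (1)*R1:  [   0    4   -1    6  -23 ]
R3 <- R3 - (4)*R1:  [  0  -4   3  -9  27 ]
R4 <- R4 - (-4)*R1:  [    0    16   -12    40  -116 ]
R3 <- R3 - (-1)*R2:  [  0   0   2  -3   4 ]
R4 <- R4 - (4)*R2:  [   0    0   -8   16  -24 ]
R4 <- R4 - (-4)*R3:  [  0   0   0   4  -8 ]
Row echelon form:
[ 5  -6  -4   1  |   35 ]
[ 0   4  -1   6  |  -23 ]
[ 0   0   2  -3  |    4 ]
[ 0   0   0   4  |   -8 ]
Back-substitution:
t = (-8) / 4 = -2
w = (4 - (-3)*(-2)) / 2 = -1
v = (-23 - (-1)*(-1) - (6)*(-2)) / 4 = -3
u = (35 - (-6)*(-3) - (-4)*(-1) - (1)*(-2)) / 5 = 3

(3, -3, -1, -2)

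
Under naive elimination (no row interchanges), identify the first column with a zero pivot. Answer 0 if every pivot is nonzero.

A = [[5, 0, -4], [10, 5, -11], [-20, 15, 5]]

Naive forward elimination:
R2 <- R2 - (2)*R1:  [  0   5  -3 ]
R3 <- R3 - (-4)*R1:  [   0   15  -11 ]
R3 <- R3 - (3)*R2:  [  0   0  -2 ]
All pivots nonzero; naive elimination completes without hitting a zero pivot.

first zero-pivot column = 0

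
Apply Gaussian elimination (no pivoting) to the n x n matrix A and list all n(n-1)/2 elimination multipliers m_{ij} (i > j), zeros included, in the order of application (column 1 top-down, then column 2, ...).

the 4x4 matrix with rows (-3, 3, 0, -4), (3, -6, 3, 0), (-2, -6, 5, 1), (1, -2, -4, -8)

multipliers: -1, 2/3, -1/3, 8/3, 1/3, 5/3

Forward elimination:
R2 <- R2 - (-1)*R1:  [  0  -3   3  -4 ]
R3 <- R3 - (2/3)*R1:  [    0    -8     5  11/3 ]
R4 <- R4 - (-1/3)*R1:  [     0     -1     -4  -28/3 ]
R3 <- R3 - (8/3)*R2:  [    0     0    -3  43/3 ]
R4 <- R4 - (1/3)*R2:  [  0   0  -5  -8 ]
R4 <- R4 - (5/3)*R3:  [      0       0       0  -287/9 ]
Multipliers (in order of application): m_{21} = -1, m_{31} = 2/3, m_{41} = -1/3, m_{32} = 8/3, m_{42} = 1/3, m_{43} = 5/3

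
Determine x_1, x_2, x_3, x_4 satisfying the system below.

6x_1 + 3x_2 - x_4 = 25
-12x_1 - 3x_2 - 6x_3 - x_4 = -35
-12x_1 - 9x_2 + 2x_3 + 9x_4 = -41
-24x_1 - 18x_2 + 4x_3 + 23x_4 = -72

Forward elimination on [A|b]:
R2 <- R2 - (-2)*R1:  [  0   3  -6  -3  15 ]
R3 <- R3 - (-2)*R1:  [  0  -3   2   7   9 ]
R4 <- R4 - (-4)*R1:  [  0  -6   4  19  28 ]
R3 <- R3 - (-1)*R2:  [  0   0  -4   4  24 ]
R4 <- R4 - (-2)*R2:  [  0   0  -8  13  58 ]
R4 <- R4 - (2)*R3:  [  0   0   0   5  10 ]
Row echelon form:
[ 6  3   0  -1  |  25 ]
[ 0  3  -6  -3  |  15 ]
[ 0  0  -4   4  |  24 ]
[ 0  0   0   5  |  10 ]
Back-substitution:
x_4 = (10) / 5 = 2
x_3 = (24 - (4)*(2)) / -4 = -4
x_2 = (15 - (-6)*(-4) - (-3)*(2)) / 3 = -1
x_1 = (25 - (3)*(-1) - (-1)*(2)) / 6 = 5

(5, -1, -4, 2)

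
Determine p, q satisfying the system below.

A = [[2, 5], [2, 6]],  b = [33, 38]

(4, 5)

Forward elimination on [A|b]:
R2 <- R2 - (1)*R1:  [ 0  1  5 ]
Row echelon form:
[ 2  5  |  33 ]
[ 0  1  |   5 ]
Back-substitution:
q = (5) / 1 = 5
p = (33 - (5)*(5)) / 2 = 4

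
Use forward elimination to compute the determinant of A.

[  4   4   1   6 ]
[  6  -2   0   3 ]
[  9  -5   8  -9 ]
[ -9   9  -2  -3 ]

Forward elimination:
R2 <- R2 - (3/2)*R1:  [    0    -8  -3/2    -6 ]
R3 <- R3 - (9/4)*R1:  [     0    -14   23/4  -45/2 ]
R4 <- R4 - (-9/4)*R1:  [    0    18   1/4  21/2 ]
R3 <- R3 - (7/4)*R2:  [    0     0  67/8   -12 ]
R4 <- R4 - (-9/4)*R2:  [     0      0  -25/8     -3 ]
R4 <- R4 - (-25/67)*R3:  [       0        0        0  -501/67 ]
Upper-triangular form:
[ 4   4     1        6 ]
[ 0  -8  -3/2       -6 ]
[ 0   0  67/8      -12 ]
[ 0   0     0  -501/67 ]
det(A) = (-1)^0 * (4) * (-8) * (67/8) * (-501/67) = 2004  (0 row swaps -> sign +1)

det(A) = 2004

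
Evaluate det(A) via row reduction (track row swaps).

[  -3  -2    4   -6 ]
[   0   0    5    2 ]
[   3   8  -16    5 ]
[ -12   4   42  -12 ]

det(A) = -540

Forward elimination:
R3 <- R3 - (-1)*R1:  [   0    6  -12   -1 ]
R4 <- R4 - (4)*R1:  [  0  12  26  12 ]
R2 <-> R3   (pivot in column 2 was zero)
[ -3  -2    4  -6 ]
[  0   6  -12  -1 ]
[  0   0    5   2 ]
[  0  12   26  12 ]
R4 <- R4 - (2)*R2:  [  0   0  50  14 ]
R4 <- R4 - (10)*R3:  [  0   0   0  -6 ]
Upper-triangular form:
[ -3  -2    4  -6 ]
[  0   6  -12  -1 ]
[  0   0    5   2 ]
[  0   0    0  -6 ]
det(A) = (-1)^1 * (-3) * (6) * (5) * (-6) = -540  (1 row swap -> sign -1)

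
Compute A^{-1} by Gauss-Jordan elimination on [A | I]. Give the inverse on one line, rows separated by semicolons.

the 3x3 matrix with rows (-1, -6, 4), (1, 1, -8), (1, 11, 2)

inverse = [9 28/5 22/5; -1 -3/5 -2/5; 1 1/2 1/2]

Gauss-Jordan on [A | I]:
R1 <- (1/-1)*R1:  [  1   6  -4  |  -1   0   0 ]
R2 <- R2 - (1)*R1:  [  0  -5  -4  |   1   1   0 ]
R3 <- R3 - (1)*R1:  [ 0  5  6  |  1  0  1 ]
R2 <- (1/-5)*R2:  [    0     1   4/5  |  -1/5  -1/5     0 ]
R1 <- R1 - (6)*R2:  [     1      0  -44/5  |    1/5    6/5      0 ]
R3 <- R3 - (5)*R2:  [ 0  0  2  |  2  1  1 ]
R3 <- (1/2)*R3:  [   0    0    1  |    1  1/2  1/2 ]
R1 <- R1 - (-44/5)*R3:  [    1     0     0  |     9  28/5  22/5 ]
R2 <- R2 - (4/5)*R3:  [    0     1     0  |    -1  -3/5  -2/5 ]
Right block of [I | A^{-1}] is the inverse:
[  9  28/5  22/5 ]
[ -1  -3/5  -2/5 ]
[  1   1/2   1/2 ]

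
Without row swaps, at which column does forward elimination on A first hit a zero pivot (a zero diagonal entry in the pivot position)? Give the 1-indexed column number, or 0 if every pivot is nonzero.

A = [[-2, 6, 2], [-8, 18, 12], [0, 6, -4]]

Naive forward elimination:
R2 <- R2 - (4)*R1:  [  0  -6   4 ]
R3 <- R3 - (-1)*R2:  [ 0  0  0 ]
Matrix at this point:
[ -2   6  2 ]
[  0  -6  4 ]
[  0   0  0 ]
Pivot entry (3,3) in the last row is zero and there are no rows below to swap with -> zero pivot in column 3 (A is singular).

first zero-pivot column = 3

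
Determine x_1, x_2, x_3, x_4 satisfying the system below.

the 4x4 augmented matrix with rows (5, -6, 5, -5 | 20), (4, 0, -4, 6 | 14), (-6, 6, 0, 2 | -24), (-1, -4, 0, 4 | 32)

Forward elimination on [A|b]:
R2 <- R2 - (4/5)*R1:  [    0  24/5    -8    10    -2 ]
R3 <- R3 - (-6/5)*R1:  [    0  -6/5     6    -4     0 ]
R4 <- R4 - (-1/5)*R1:  [     0  -26/5      1      3     36 ]
R3 <- R3 - (-1/4)*R2:  [    0     0     4  -3/2  -1/2 ]
R4 <- R4 - (-13/12)*R2:  [     0      0  -23/3   83/6  203/6 ]
R4 <- R4 - (-23/12)*R3:  [      0       0       0  263/24   263/8 ]
Row echelon form:
[ 5    -6   5      -5  |     20 ]
[ 0  24/5  -8      10  |     -2 ]
[ 0     0   4    -3/2  |   -1/2 ]
[ 0     0   0  263/24  |  263/8 ]
Back-substitution:
x_4 = (263/8) / (263/24) = 3
x_3 = (-1/2 - (-3/2)*(3)) / 4 = 1
x_2 = (-2 - (-8)*(1) - (10)*(3)) / (24/5) = -5
x_1 = (20 - (-6)*(-5) - (5)*(1) - (-5)*(3)) / 5 = 0

(0, -5, 1, 3)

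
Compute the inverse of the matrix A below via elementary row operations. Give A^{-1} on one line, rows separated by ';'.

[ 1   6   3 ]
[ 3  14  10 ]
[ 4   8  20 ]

Gauss-Jordan on [A | I]:
R2 <- R2 - (3)*R1:  [  0  -4   1  |  -3   1   0 ]
R3 <- R3 - (4)*R1:  [   0  -16    8  |   -4    0    1 ]
R2 <- (1/-4)*R2:  [    0     1  -1/4  |   3/4  -1/4     0 ]
R1 <- R1 - (6)*R2:  [    1     0   9/2  |  -7/2   3/2     0 ]
R3 <- R3 - (-16)*R2:  [  0   0   4  |   8  -4   1 ]
R3 <- (1/4)*R3:  [   0    0    1  |    2   -1  1/4 ]
R1 <- R1 - (9/2)*R3:  [     1      0      0  |  -25/2      6   -9/8 ]
R2 <- R2 - (-1/4)*R3:  [    0     1     0  |   5/4  -1/2  1/16 ]
Right block of [I | A^{-1}] is the inverse:
[ -25/2     6  -9/8 ]
[   5/4  -1/2  1/16 ]
[     2    -1   1/4 ]

inverse = [-25/2 6 -9/8; 5/4 -1/2 1/16; 2 -1 1/4]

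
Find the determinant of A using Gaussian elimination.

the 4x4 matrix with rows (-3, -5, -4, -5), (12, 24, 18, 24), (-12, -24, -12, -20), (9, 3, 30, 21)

det(A) = -144

Forward elimination:
R2 <- R2 - (-4)*R1:  [ 0  4  2  4 ]
R3 <- R3 - (4)*R1:  [  0  -4   4   0 ]
R4 <- R4 - (-3)*R1:  [   0  -12   18    6 ]
R3 <- R3 - (-1)*R2:  [ 0  0  6  4 ]
R4 <- R4 - (-3)*R2:  [  0   0  24  18 ]
R4 <- R4 - (4)*R3:  [ 0  0  0  2 ]
Upper-triangular form:
[ -3  -5  -4  -5 ]
[  0   4   2   4 ]
[  0   0   6   4 ]
[  0   0   0   2 ]
det(A) = (-1)^0 * (-3) * (4) * (6) * (2) = -144  (0 row swaps -> sign +1)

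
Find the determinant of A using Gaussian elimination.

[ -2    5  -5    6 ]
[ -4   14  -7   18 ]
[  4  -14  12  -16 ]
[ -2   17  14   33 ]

Forward elimination:
R2 <- R2 - (2)*R1:  [ 0  4  3  6 ]
R3 <- R3 - (-2)*R1:  [  0  -4   2  -4 ]
R4 <- R4 - (1)*R1:  [  0  12  19  27 ]
R3 <- R3 - (-1)*R2:  [ 0  0  5  2 ]
R4 <- R4 - (3)*R2:  [  0   0  10   9 ]
R4 <- R4 - (2)*R3:  [ 0  0  0  5 ]
Upper-triangular form:
[ -2  5  -5  6 ]
[  0  4   3  6 ]
[  0  0   5  2 ]
[  0  0   0  5 ]
det(A) = (-1)^0 * (-2) * (4) * (5) * (5) = -200  (0 row swaps -> sign +1)

det(A) = -200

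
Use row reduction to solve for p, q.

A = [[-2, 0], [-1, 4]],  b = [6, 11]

Forward elimination on [A|b]:
R2 <- R2 - (1/2)*R1:  [ 0  4  8 ]
Row echelon form:
[ -2  0  |  6 ]
[  0  4  |  8 ]
Back-substitution:
q = (8) / 4 = 2
p = (6) / -2 = -3

(-3, 2)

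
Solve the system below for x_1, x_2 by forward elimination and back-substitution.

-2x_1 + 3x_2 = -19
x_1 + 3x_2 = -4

Forward elimination on [A|b]:
R2 <- R2 - (-1/2)*R1:  [     0    9/2  -27/2 ]
Row echelon form:
[ -2    3  |    -19 ]
[  0  9/2  |  -27/2 ]
Back-substitution:
x_2 = (-27/2) / (9/2) = -3
x_1 = (-19 - (3)*(-3)) / -2 = 5

(5, -3)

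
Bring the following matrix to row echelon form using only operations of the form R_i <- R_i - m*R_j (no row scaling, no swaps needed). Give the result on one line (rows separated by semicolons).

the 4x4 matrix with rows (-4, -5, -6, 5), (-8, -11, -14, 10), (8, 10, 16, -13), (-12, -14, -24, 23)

REF = [-4 -5 -6 5; 0 -1 -2 0; 0 0 4 -3; 0 0 0 2]

Forward elimination:
R2 <- R2 - (2)*R1:  [  0  -1  -2   0 ]
R3 <- R3 - (-2)*R1:  [  0   0   4  -3 ]
R4 <- R4 - (3)*R1:  [  0   1  -6   8 ]
R4 <- R4 - (-1)*R2:  [  0   0  -8   8 ]
R4 <- R4 - (-2)*R3:  [ 0  0  0  2 ]
Row echelon form:
[ -4  -5  -6   5 ]
[  0  -1  -2   0 ]
[  0   0   4  -3 ]
[  0   0   0   2 ]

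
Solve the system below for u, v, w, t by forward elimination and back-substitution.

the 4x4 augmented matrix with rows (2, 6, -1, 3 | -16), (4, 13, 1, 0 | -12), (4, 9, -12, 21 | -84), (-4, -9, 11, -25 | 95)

(0, -1, 1, -3)

Forward elimination on [A|b]:
R2 <- R2 - (2)*R1:  [  0   1   3  -6  20 ]
R3 <- R3 - (2)*R1:  [   0   -3  -10   15  -52 ]
R4 <- R4 - (-2)*R1:  [   0    3    9  -19   63 ]
R3 <- R3 - (-3)*R2:  [  0   0  -1  -3   8 ]
R4 <- R4 - (3)*R2:  [  0   0   0  -1   3 ]
Row echelon form:
[ 2  6  -1   3  |  -16 ]
[ 0  1   3  -6  |   20 ]
[ 0  0  -1  -3  |    8 ]
[ 0  0   0  -1  |    3 ]
Back-substitution:
t = (3) / -1 = -3
w = (8 - (-3)*(-3)) / -1 = 1
v = (20 - (3)*(1) - (-6)*(-3)) / 1 = -1
u = (-16 - (6)*(-1) - (-1)*(1) - (3)*(-3)) / 2 = 0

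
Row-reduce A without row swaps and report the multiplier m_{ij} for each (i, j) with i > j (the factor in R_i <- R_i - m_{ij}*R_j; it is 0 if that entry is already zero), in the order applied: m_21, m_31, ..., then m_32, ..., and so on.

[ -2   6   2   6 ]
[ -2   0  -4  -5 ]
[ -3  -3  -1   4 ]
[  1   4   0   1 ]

Forward elimination:
R2 <- R2 - (1)*R1:  [   0   -6   -6  -11 ]
R3 <- R3 - (3/2)*R1:  [   0  -12   -4   -5 ]
R4 <- R4 - (-1/2)*R1:  [ 0  7  1  4 ]
R3 <- R3 - (2)*R2:  [  0   0   8  17 ]
R4 <- R4 - (-7/6)*R2:  [     0      0     -6  -53/6 ]
R4 <- R4 - (-3/4)*R3:  [     0      0      0  47/12 ]
Multipliers (in order of application): m_{21} = 1, m_{31} = 3/2, m_{41} = -1/2, m_{32} = 2, m_{42} = -7/6, m_{43} = -3/4

multipliers: 1, 3/2, -1/2, 2, -7/6, -3/4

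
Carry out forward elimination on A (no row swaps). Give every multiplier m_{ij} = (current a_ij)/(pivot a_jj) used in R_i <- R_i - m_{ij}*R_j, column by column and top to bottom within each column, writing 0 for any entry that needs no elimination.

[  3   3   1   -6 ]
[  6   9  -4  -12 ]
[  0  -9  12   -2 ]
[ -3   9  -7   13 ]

multipliers: 2, 0, -1, -3, 4, -3

Forward elimination:
R2 <- R2 - (2)*R1:  [  0   3  -6   0 ]
R3: entry in column 1 is already 0 -> m_{31} = 0 (no row operation needed)
R4 <- R4 - (-1)*R1:  [  0  12  -6   7 ]
R3 <- R3 - (-3)*R2:  [  0   0  -6  -2 ]
R4 <- R4 - (4)*R2:  [  0   0  18   7 ]
R4 <- R4 - (-3)*R3:  [ 0  0  0  1 ]
Multipliers (in order of application): m_{21} = 2, m_{31} = 0, m_{41} = -1, m_{32} = -3, m_{42} = 4, m_{43} = -3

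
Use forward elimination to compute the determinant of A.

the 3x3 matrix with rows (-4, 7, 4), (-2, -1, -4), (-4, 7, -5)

det(A) = -162

Forward elimination:
R2 <- R2 - (1/2)*R1:  [    0  -9/2    -6 ]
R3 <- R3 - (1)*R1:  [  0   0  -9 ]
Upper-triangular form:
[ -4     7   4 ]
[  0  -9/2  -6 ]
[  0     0  -9 ]
det(A) = (-1)^0 * (-4) * (-9/2) * (-9) = -162  (0 row swaps -> sign +1)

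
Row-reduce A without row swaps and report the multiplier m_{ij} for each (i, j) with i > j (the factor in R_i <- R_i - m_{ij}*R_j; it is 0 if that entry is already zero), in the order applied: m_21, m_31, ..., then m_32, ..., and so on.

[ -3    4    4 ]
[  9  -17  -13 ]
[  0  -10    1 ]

Forward elimination:
R2 <- R2 - (-3)*R1:  [  0  -5  -1 ]
R3: entry in column 1 is already 0 -> m_{31} = 0 (no row operation needed)
R3 <- R3 - (2)*R2:  [ 0  0  3 ]
Multipliers (in order of application): m_{21} = -3, m_{31} = 0, m_{32} = 2

multipliers: -3, 0, 2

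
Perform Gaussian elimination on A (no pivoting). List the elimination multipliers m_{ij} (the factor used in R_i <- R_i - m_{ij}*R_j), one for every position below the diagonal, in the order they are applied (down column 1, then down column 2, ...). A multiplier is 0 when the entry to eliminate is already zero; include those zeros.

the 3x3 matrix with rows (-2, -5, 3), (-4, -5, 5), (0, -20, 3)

Forward elimination:
R2 <- R2 - (2)*R1:  [  0   5  -1 ]
R3: entry in column 1 is already 0 -> m_{31} = 0 (no row operation needed)
R3 <- R3 - (-4)*R2:  [  0   0  -1 ]
Multipliers (in order of application): m_{21} = 2, m_{31} = 0, m_{32} = -4

multipliers: 2, 0, -4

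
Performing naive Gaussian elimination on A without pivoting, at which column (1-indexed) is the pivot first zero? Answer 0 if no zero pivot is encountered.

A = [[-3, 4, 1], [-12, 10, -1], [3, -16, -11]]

Naive forward elimination:
R2 <- R2 - (4)*R1:  [  0  -6  -5 ]
R3 <- R3 - (-1)*R1:  [   0  -12  -10 ]
R3 <- R3 - (2)*R2:  [ 0  0  0 ]
Matrix at this point:
[ -3   4   1 ]
[  0  -6  -5 ]
[  0   0   0 ]
Pivot entry (3,3) in the last row is zero and there are no rows below to swap with -> zero pivot in column 3 (A is singular).

first zero-pivot column = 3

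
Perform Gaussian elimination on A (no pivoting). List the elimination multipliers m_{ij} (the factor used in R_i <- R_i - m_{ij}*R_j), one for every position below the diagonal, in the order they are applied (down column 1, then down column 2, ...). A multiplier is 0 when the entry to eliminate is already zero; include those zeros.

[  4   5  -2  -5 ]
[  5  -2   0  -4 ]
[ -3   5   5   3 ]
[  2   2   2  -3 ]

multipliers: 5/4, -3/4, 1/2, -35/33, 2/33, 94/203

Forward elimination:
R2 <- R2 - (5/4)*R1:  [     0  -33/4    5/2    9/4 ]
R3 <- R3 - (-3/4)*R1:  [    0  35/4   7/2  -3/4 ]
R4 <- R4 - (1/2)*R1:  [    0  -1/2     3  -1/2 ]
R3 <- R3 - (-35/33)*R2:  [      0       0  203/33   18/11 ]
R4 <- R4 - (2/33)*R2:  [     0      0  94/33  -7/11 ]
R4 <- R4 - (94/203)*R3:  [        0         0         0  -283/203 ]
Multipliers (in order of application): m_{21} = 5/4, m_{31} = -3/4, m_{41} = 1/2, m_{32} = -35/33, m_{42} = 2/33, m_{43} = 94/203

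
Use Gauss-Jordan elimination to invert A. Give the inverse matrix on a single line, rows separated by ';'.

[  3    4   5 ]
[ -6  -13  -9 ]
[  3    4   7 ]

inverse = [11/6 4/15 -29/30; -1/2 -1/5 1/10; -1/2 0 1/2]

Gauss-Jordan on [A | I]:
R1 <- (1/3)*R1:  [   1  4/3  5/3  |  1/3    0    0 ]
R2 <- R2 - (-6)*R1:  [  0  -5   1  |   2   1   0 ]
R3 <- R3 - (3)*R1:  [  0   0   2  |  -1   0   1 ]
R2 <- (1/-5)*R2:  [    0     1  -1/5  |  -2/5  -1/5     0 ]
R1 <- R1 - (4/3)*R2:  [     1      0  29/15  |  13/15   4/15      0 ]
R3 <- (1/2)*R3:  [    0     0     1  |  -1/2     0   1/2 ]
R1 <- R1 - (29/15)*R3:  [      1       0       0  |    11/6    4/15  -29/30 ]
R2 <- R2 - (-1/5)*R3:  [    0     1     0  |  -1/2  -1/5  1/10 ]
Right block of [I | A^{-1}] is the inverse:
[ 11/6  4/15  -29/30 ]
[ -1/2  -1/5    1/10 ]
[ -1/2     0     1/2 ]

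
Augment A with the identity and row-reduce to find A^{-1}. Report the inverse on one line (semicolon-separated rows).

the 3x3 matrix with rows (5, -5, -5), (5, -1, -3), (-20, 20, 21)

Gauss-Jordan on [A | I]:
R1 <- (1/5)*R1:  [   1   -1   -1  |  1/5    0    0 ]
R2 <- R2 - (5)*R1:  [  0   4   2  |  -1   1   0 ]
R3 <- R3 - (-20)*R1:  [ 0  0  1  |  4  0  1 ]
R2 <- (1/4)*R2:  [    0     1   1/2  |  -1/4   1/4     0 ]
R1 <- R1 - (-1)*R2:  [     1      0   -1/2  |  -1/20    1/4      0 ]
R1 <- R1 - (-1/2)*R3:  [     1      0      0  |  39/20    1/4    1/2 ]
R2 <- R2 - (1/2)*R3:  [    0     1     0  |  -9/4   1/4  -1/2 ]
Right block of [I | A^{-1}] is the inverse:
[ 39/20  1/4   1/2 ]
[  -9/4  1/4  -1/2 ]
[     4    0     1 ]

inverse = [39/20 1/4 1/2; -9/4 1/4 -1/2; 4 0 1]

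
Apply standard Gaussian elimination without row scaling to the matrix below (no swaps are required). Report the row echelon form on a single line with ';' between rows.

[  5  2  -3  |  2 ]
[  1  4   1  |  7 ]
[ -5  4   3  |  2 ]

REF = [5 2 -3 2; 0 18/5 8/5 33/5; 0 0 -8/3 -7]

Forward elimination:
R2 <- R2 - (1/5)*R1:  [    0  18/5   8/5  33/5 ]
R3 <- R3 - (-1)*R1:  [ 0  6  0  4 ]
R3 <- R3 - (5/3)*R2:  [    0     0  -8/3    -7 ]
Row echelon form:
[ 5     2    -3  |     2 ]
[ 0  18/5   8/5  |  33/5 ]
[ 0     0  -8/3  |    -7 ]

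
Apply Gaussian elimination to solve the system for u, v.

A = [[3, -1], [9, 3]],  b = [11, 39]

Forward elimination on [A|b]:
R2 <- R2 - (3)*R1:  [ 0  6  6 ]
Row echelon form:
[ 3  -1  |  11 ]
[ 0   6  |   6 ]
Back-substitution:
v = (6) / 6 = 1
u = (11 - (-1)*(1)) / 3 = 4

(4, 1)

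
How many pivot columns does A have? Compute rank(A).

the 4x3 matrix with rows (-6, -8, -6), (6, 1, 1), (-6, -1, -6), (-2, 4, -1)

rank(A) = 3

Row reduction:
R2 <- R2 - (-1)*R1:  [  0  -7  -5 ]
R3 <- R3 - (1)*R1:  [ 0  7  0 ]
R4 <- R4 - (1/3)*R1:  [    0  20/3     1 ]
R3 <- R3 - (-1)*R2:  [  0   0  -5 ]
R4 <- R4 - (-20/21)*R2:  [      0       0  -79/21 ]
R4 <- R4 - (79/105)*R3:  [ 0  0  0 ]
Row echelon form:
[ -6  -8  -6 ]
[  0  -7  -5 ]
[  0   0  -5 ]
[  0   0   0 ]
Nonzero rows / pivot columns: 3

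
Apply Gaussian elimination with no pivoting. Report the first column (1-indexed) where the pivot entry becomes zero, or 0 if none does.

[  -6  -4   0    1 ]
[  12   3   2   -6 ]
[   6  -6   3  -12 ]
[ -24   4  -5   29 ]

Naive forward elimination:
R2 <- R2 - (-2)*R1:  [  0  -5   2  -4 ]
R3 <- R3 - (-1)*R1:  [   0  -10    3  -11 ]
R4 <- R4 - (4)*R1:  [  0  20  -5  25 ]
R3 <- R3 - (2)*R2:  [  0   0  -1  -3 ]
R4 <- R4 - (-4)*R2:  [ 0  0  3  9 ]
R4 <- R4 - (-3)*R3:  [ 0  0  0  0 ]
Matrix at this point:
[ -6  -4   0   1 ]
[  0  -5   2  -4 ]
[  0   0  -1  -3 ]
[  0   0   0   0 ]
Pivot entry (4,4) in the last row is zero and there are no rows below to swap with -> zero pivot in column 4 (A is singular).

first zero-pivot column = 4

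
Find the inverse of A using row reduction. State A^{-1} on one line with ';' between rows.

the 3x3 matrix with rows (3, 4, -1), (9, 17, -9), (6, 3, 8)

inverse = [163/60 -7/12 -19/60; -21/10 1/2 3/10; -5/4 1/4 1/4]

Gauss-Jordan on [A | I]:
R1 <- (1/3)*R1:  [    1   4/3  -1/3  |   1/3     0     0 ]
R2 <- R2 - (9)*R1:  [  0   5  -6  |  -3   1   0 ]
R3 <- R3 - (6)*R1:  [  0  -5  10  |  -2   0   1 ]
R2 <- (1/5)*R2:  [    0     1  -6/5  |  -3/5   1/5     0 ]
R1 <- R1 - (4/3)*R2:  [     1      0  19/15  |  17/15  -4/15      0 ]
R3 <- R3 - (-5)*R2:  [  0   0   4  |  -5   1   1 ]
R3 <- (1/4)*R3:  [    0     0     1  |  -5/4   1/4   1/4 ]
R1 <- R1 - (19/15)*R3:  [      1       0       0  |  163/60   -7/12  -19/60 ]
R2 <- R2 - (-6/5)*R3:  [      0       1       0  |  -21/10     1/2    3/10 ]
Right block of [I | A^{-1}] is the inverse:
[ 163/60  -7/12  -19/60 ]
[ -21/10    1/2    3/10 ]
[   -5/4    1/4     1/4 ]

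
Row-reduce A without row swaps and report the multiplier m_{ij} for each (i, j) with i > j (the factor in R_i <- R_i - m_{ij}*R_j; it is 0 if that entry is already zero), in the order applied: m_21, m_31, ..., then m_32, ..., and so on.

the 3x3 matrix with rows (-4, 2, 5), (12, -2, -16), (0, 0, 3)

multipliers: -3, 0, 0

Forward elimination:
R2 <- R2 - (-3)*R1:  [  0   4  -1 ]
R3: entry in column 1 is already 0 -> m_{31} = 0 (no row operation needed)
R3: entry in column 2 is already 0 -> m_{32} = 0 (no row operation needed)
Multipliers (in order of application): m_{21} = -3, m_{31} = 0, m_{32} = 0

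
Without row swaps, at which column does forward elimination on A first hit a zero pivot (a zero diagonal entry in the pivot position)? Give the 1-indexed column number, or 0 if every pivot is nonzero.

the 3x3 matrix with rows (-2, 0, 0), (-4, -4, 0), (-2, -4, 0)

Naive forward elimination:
R2 <- R2 - (2)*R1:  [  0  -4   0 ]
R3 <- R3 - (1)*R1:  [  0  -4   0 ]
R3 <- R3 - (1)*R2:  [ 0  0  0 ]
Matrix at this point:
[ -2   0  0 ]
[  0  -4  0 ]
[  0   0  0 ]
Pivot entry (3,3) in the last row is zero and there are no rows below to swap with -> zero pivot in column 3 (A is singular).

first zero-pivot column = 3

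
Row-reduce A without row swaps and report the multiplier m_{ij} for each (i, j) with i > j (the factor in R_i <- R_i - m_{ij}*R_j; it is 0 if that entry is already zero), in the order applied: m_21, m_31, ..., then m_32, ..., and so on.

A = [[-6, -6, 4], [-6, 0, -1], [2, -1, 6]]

multipliers: 1, -1/3, -1/2

Forward elimination:
R2 <- R2 - (1)*R1:  [  0   6  -5 ]
R3 <- R3 - (-1/3)*R1:  [    0    -3  22/3 ]
R3 <- R3 - (-1/2)*R2:  [    0     0  29/6 ]
Multipliers (in order of application): m_{21} = 1, m_{31} = -1/3, m_{32} = -1/2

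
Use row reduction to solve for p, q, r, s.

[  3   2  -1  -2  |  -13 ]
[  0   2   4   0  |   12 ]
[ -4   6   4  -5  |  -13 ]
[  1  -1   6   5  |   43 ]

Forward elimination on [A|b]:
R3 <- R3 - (-4/3)*R1:  [     0   26/3    8/3  -23/3  -91/3 ]
R4 <- R4 - (1/3)*R1:  [     0   -5/3   19/3   17/3  142/3 ]
R3 <- R3 - (13/3)*R2:  [      0       0   -44/3   -23/3  -247/3 ]
R4 <- R4 - (-5/6)*R2:  [     0      0   29/3   17/3  172/3 ]
R4 <- R4 - (-29/44)*R3:  [      0       0       0   27/44  135/44 ]
Row echelon form:
[ 3  2     -1     -2  |     -13 ]
[ 0  2      4      0  |      12 ]
[ 0  0  -44/3  -23/3  |  -247/3 ]
[ 0  0      0  27/44  |  135/44 ]
Back-substitution:
s = (135/44) / (27/44) = 5
r = (-247/3 - (-23/3)*(5)) / (-44/3) = 3
q = (12 - (4)*(3)) / 2 = 0
p = (-13 - (2)*(0) - (-1)*(3) - (-2)*(5)) / 3 = 0

(0, 0, 3, 5)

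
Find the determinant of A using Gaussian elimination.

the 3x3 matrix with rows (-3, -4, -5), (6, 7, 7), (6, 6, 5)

Forward elimination:
R2 <- R2 - (-2)*R1:  [  0  -1  -3 ]
R3 <- R3 - (-2)*R1:  [  0  -2  -5 ]
R3 <- R3 - (2)*R2:  [ 0  0  1 ]
Upper-triangular form:
[ -3  -4  -5 ]
[  0  -1  -3 ]
[  0   0   1 ]
det(A) = (-1)^0 * (-3) * (-1) * (1) = 3  (0 row swaps -> sign +1)

det(A) = 3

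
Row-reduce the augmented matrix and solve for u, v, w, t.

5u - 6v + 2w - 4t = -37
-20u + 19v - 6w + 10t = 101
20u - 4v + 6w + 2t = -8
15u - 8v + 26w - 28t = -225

(1, 3, -4, 4)

Forward elimination on [A|b]:
R2 <- R2 - (-4)*R1:  [   0   -5    2   -6  -47 ]
R3 <- R3 - (4)*R1:  [   0   20   -2   18  140 ]
R4 <- R4 - (3)*R1:  [    0    10    20   -16  -114 ]
R3 <- R3 - (-4)*R2:  [   0    0    6   -6  -48 ]
R4 <- R4 - (-2)*R2:  [    0     0    24   -28  -208 ]
R4 <- R4 - (4)*R3:  [   0    0    0   -4  -16 ]
Row echelon form:
[ 5  -6  2  -4  |  -37 ]
[ 0  -5  2  -6  |  -47 ]
[ 0   0  6  -6  |  -48 ]
[ 0   0  0  -4  |  -16 ]
Back-substitution:
t = (-16) / -4 = 4
w = (-48 - (-6)*(4)) / 6 = -4
v = (-47 - (2)*(-4) - (-6)*(4)) / -5 = 3
u = (-37 - (-6)*(3) - (2)*(-4) - (-4)*(4)) / 5 = 1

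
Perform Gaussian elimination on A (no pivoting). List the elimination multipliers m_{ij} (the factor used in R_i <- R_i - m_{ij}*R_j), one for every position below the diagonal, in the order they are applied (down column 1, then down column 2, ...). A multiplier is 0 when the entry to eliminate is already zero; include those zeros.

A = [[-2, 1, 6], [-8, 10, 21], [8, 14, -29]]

Forward elimination:
R2 <- R2 - (4)*R1:  [  0   6  -3 ]
R3 <- R3 - (-4)*R1:  [  0  18  -5 ]
R3 <- R3 - (3)*R2:  [ 0  0  4 ]
Multipliers (in order of application): m_{21} = 4, m_{31} = -4, m_{32} = 3

multipliers: 4, -4, 3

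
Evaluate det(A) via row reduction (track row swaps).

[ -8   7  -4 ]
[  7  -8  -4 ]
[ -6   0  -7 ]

det(A) = 255

Forward elimination:
R2 <- R2 - (-7/8)*R1:  [     0  -15/8  -15/2 ]
R3 <- R3 - (3/4)*R1:  [     0  -21/4     -4 ]
R3 <- R3 - (14/5)*R2:  [  0   0  17 ]
Upper-triangular form:
[ -8      7     -4 ]
[  0  -15/8  -15/2 ]
[  0      0     17 ]
det(A) = (-1)^0 * (-8) * (-15/8) * (17) = 255  (0 row swaps -> sign +1)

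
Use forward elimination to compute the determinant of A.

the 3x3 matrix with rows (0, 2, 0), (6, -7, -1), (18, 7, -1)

det(A) = -24

Forward elimination:
R1 <-> R2   (pivot in column 1 was zero)
[  6  -7  -1 ]
[  0   2   0 ]
[ 18   7  -1 ]
R3 <- R3 - (3)*R1:  [  0  28   2 ]
R3 <- R3 - (14)*R2:  [ 0  0  2 ]
Upper-triangular form:
[ 6  -7  -1 ]
[ 0   2   0 ]
[ 0   0   2 ]
det(A) = (-1)^1 * (6) * (2) * (2) = -24  (1 row swap -> sign -1)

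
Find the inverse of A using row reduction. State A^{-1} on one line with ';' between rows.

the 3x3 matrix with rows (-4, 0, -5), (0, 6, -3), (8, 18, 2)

Gauss-Jordan on [A | I]:
R1 <- (1/-4)*R1:  [    1     0   5/4  |  -1/4     0     0 ]
R3 <- R3 - (8)*R1:  [  0  18  -8  |   2   0   1 ]
R2 <- (1/6)*R2:  [    0     1  -1/2  |     0   1/6     0 ]
R3 <- R3 - (18)*R2:  [  0   0   1  |   2  -3   1 ]
R1 <- R1 - (5/4)*R3:  [     1      0      0  |  -11/4   15/4   -5/4 ]
R2 <- R2 - (-1/2)*R3:  [    0     1     0  |     1  -4/3   1/2 ]
Right block of [I | A^{-1}] is the inverse:
[ -11/4  15/4  -5/4 ]
[     1  -4/3   1/2 ]
[     2    -3     1 ]

inverse = [-11/4 15/4 -5/4; 1 -4/3 1/2; 2 -3 1]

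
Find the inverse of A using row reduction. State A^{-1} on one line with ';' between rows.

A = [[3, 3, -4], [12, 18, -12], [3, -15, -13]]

Gauss-Jordan on [A | I]:
R1 <- (1/3)*R1:  [    1     1  -4/3  |   1/3     0     0 ]
R2 <- R2 - (12)*R1:  [  0   6   4  |  -4   1   0 ]
R3 <- R3 - (3)*R1:  [   0  -18   -9  |   -1    0    1 ]
R2 <- (1/6)*R2:  [    0     1   2/3  |  -2/3   1/6     0 ]
R1 <- R1 - (1)*R2:  [    1     0    -2  |     1  -1/6     0 ]
R3 <- R3 - (-18)*R2:  [   0    0    3  |  -13    3    1 ]
R3 <- (1/3)*R3:  [     0      0      1  |  -13/3      1    1/3 ]
R1 <- R1 - (-2)*R3:  [     1      0      0  |  -23/3   11/6    2/3 ]
R2 <- R2 - (2/3)*R3:  [    0     1     0  |  20/9  -1/2  -2/9 ]
Right block of [I | A^{-1}] is the inverse:
[ -23/3  11/6   2/3 ]
[  20/9  -1/2  -2/9 ]
[ -13/3     1   1/3 ]

inverse = [-23/3 11/6 2/3; 20/9 -1/2 -2/9; -13/3 1 1/3]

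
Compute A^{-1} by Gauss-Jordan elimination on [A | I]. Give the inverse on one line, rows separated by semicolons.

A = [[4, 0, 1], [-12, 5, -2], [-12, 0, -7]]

Gauss-Jordan on [A | I]:
R1 <- (1/4)*R1:  [   1    0  1/4  |  1/4    0    0 ]
R2 <- R2 - (-12)*R1:  [ 0  5  1  |  3  1  0 ]
R3 <- R3 - (-12)*R1:  [  0   0  -4  |   3   0   1 ]
R2 <- (1/5)*R2:  [   0    1  1/5  |  3/5  1/5    0 ]
R3 <- (1/-4)*R3:  [    0     0     1  |  -3/4     0  -1/4 ]
R1 <- R1 - (1/4)*R3:  [    1     0     0  |  7/16     0  1/16 ]
R2 <- R2 - (1/5)*R3:  [    0     1     0  |   3/4   1/5  1/20 ]
Right block of [I | A^{-1}] is the inverse:
[ 7/16    0  1/16 ]
[  3/4  1/5  1/20 ]
[ -3/4    0  -1/4 ]

inverse = [7/16 0 1/16; 3/4 1/5 1/20; -3/4 0 -1/4]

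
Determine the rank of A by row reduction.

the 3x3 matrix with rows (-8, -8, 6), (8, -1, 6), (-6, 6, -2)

Row reduction:
R2 <- R2 - (-1)*R1:  [  0  -9  12 ]
R3 <- R3 - (3/4)*R1:  [     0     12  -13/2 ]
R3 <- R3 - (-4/3)*R2:  [    0     0  19/2 ]
Row echelon form:
[ -8  -8     6 ]
[  0  -9    12 ]
[  0   0  19/2 ]
Nonzero rows / pivot columns: 3

rank(A) = 3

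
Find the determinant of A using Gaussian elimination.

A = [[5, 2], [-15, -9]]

det(A) = -15

Forward elimination:
R2 <- R2 - (-3)*R1:  [  0  -3 ]
Upper-triangular form:
[ 5   2 ]
[ 0  -3 ]
det(A) = (-1)^0 * (5) * (-3) = -15  (0 row swaps -> sign +1)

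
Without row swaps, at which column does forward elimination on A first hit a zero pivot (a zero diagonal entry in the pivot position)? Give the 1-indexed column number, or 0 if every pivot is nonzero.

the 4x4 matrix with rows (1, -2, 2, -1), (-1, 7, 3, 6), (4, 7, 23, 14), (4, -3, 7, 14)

Naive forward elimination:
R2 <- R2 - (-1)*R1:  [ 0  5  5  5 ]
R3 <- R3 - (4)*R1:  [  0  15  15  18 ]
R4 <- R4 - (4)*R1:  [  0   5  -1  18 ]
R3 <- R3 - (3)*R2:  [ 0  0  0  3 ]
R4 <- R4 - (1)*R2:  [  0   0  -6  13 ]
Matrix at this point:
[ 1  -2   2  -1 ]
[ 0   5   5   5 ]
[ 0   0   0   3 ]
[ 0   0  -6  13 ]
Pivot entry (3,3) is zero but row 4 has -6 in column 3 -> naive elimination stops; a row interchange (e.g. R3 <-> R4) would be required here.

first zero-pivot column = 3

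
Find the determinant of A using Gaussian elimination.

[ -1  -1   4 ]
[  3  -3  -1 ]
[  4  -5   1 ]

Forward elimination:
R2 <- R2 - (-3)*R1:  [  0  -6  11 ]
R3 <- R3 - (-4)*R1:  [  0  -9  17 ]
R3 <- R3 - (3/2)*R2:  [   0    0  1/2 ]
Upper-triangular form:
[ -1  -1    4 ]
[  0  -6   11 ]
[  0   0  1/2 ]
det(A) = (-1)^0 * (-1) * (-6) * (1/2) = 3  (0 row swaps -> sign +1)

det(A) = 3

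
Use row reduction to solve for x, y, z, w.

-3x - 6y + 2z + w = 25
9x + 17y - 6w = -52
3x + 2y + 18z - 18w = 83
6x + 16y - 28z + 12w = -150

(1, -5, 1, -4)

Forward elimination on [A|b]:
R2 <- R2 - (-3)*R1:  [  0  -1   6  -3  23 ]
R3 <- R3 - (-1)*R1:  [   0   -4   20  -17  108 ]
R4 <- R4 - (-2)*R1:  [    0     4   -24    14  -100 ]
R3 <- R3 - (4)*R2:  [  0   0  -4  -5  16 ]
R4 <- R4 - (-4)*R2:  [  0   0   0   2  -8 ]
Row echelon form:
[ -3  -6   2   1  |  25 ]
[  0  -1   6  -3  |  23 ]
[  0   0  -4  -5  |  16 ]
[  0   0   0   2  |  -8 ]
Back-substitution:
w = (-8) / 2 = -4
z = (16 - (-5)*(-4)) / -4 = 1
y = (23 - (6)*(1) - (-3)*(-4)) / -1 = -5
x = (25 - (-6)*(-5) - (2)*(1) - (1)*(-4)) / -3 = 1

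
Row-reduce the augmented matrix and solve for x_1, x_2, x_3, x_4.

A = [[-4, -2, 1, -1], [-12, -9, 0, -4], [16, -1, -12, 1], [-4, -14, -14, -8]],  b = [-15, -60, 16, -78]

Forward elimination on [A|b]:
R2 <- R2 - (3)*R1:  [   0   -3   -3   -1  -15 ]
R3 <- R3 - (-4)*R1:  [   0   -9   -8   -3  -44 ]
R4 <- R4 - (1)*R1:  [   0  -12  -15   -7  -63 ]
R3 <- R3 - (3)*R2:  [ 0  0  1  0  1 ]
R4 <- R4 - (4)*R2:  [  0   0  -3  -3  -3 ]
R4 <- R4 - (-3)*R3:  [  0   0   0  -3   0 ]
Row echelon form:
[ -4  -2   1  -1  |  -15 ]
[  0  -3  -3  -1  |  -15 ]
[  0   0   1   0  |    1 ]
[  0   0   0  -3  |    0 ]
Back-substitution:
x_4 = (0) / -3 = 0
x_3 = (1) / 1 = 1
x_2 = (-15 - (-3)*(1) - (-1)*(0)) / -3 = 4
x_1 = (-15 - (-2)*(4) - (1)*(1) - (-1)*(0)) / -4 = 2

(2, 4, 1, 0)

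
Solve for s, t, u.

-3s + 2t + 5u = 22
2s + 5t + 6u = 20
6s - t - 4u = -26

Forward elimination on [A|b]:
R2 <- R2 - (-2/3)*R1:  [     0   19/3   28/3  104/3 ]
R3 <- R3 - (-2)*R1:  [  0   3   6  18 ]
R3 <- R3 - (9/19)*R2:  [     0      0  30/19  30/19 ]
Row echelon form:
[ -3     2      5  |     22 ]
[  0  19/3   28/3  |  104/3 ]
[  0     0  30/19  |  30/19 ]
Back-substitution:
u = (30/19) / (30/19) = 1
t = (104/3 - (28/3)*(1)) / (19/3) = 4
s = (22 - (2)*(4) - (5)*(1)) / -3 = -3

(-3, 4, 1)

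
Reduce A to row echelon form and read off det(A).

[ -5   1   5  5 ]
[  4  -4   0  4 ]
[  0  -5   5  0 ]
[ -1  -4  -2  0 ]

Forward elimination:
R2 <- R2 - (-4/5)*R1:  [     0  -16/5      4      8 ]
R4 <- R4 - (1/5)*R1:  [     0  -21/5     -3     -1 ]
R3 <- R3 - (25/16)*R2:  [     0      0   -5/4  -25/2 ]
R4 <- R4 - (21/16)*R2:  [     0      0  -33/4  -23/2 ]
R4 <- R4 - (33/5)*R3:  [  0   0   0  71 ]
Upper-triangular form:
[ -5      1     5      5 ]
[  0  -16/5     4      8 ]
[  0      0  -5/4  -25/2 ]
[  0      0     0     71 ]
det(A) = (-1)^0 * (-5) * (-16/5) * (-5/4) * (71) = -1420  (0 row swaps -> sign +1)

det(A) = -1420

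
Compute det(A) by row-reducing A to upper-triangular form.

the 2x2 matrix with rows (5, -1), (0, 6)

det(A) = 30

Forward elimination:
Upper-triangular form:
[ 5  -1 ]
[ 0   6 ]
det(A) = (-1)^0 * (5) * (6) = 30  (0 row swaps -> sign +1)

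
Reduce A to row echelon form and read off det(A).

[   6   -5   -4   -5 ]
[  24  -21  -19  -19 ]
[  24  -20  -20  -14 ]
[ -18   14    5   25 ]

Forward elimination:
R2 <- R2 - (4)*R1:  [  0  -1  -3   1 ]
R3 <- R3 - (4)*R1:  [  0   0  -4   6 ]
R4 <- R4 - (-3)*R1:  [  0  -1  -7  10 ]
R4 <- R4 - (1)*R2:  [  0   0  -4   9 ]
R4 <- R4 - (1)*R3:  [ 0  0  0  3 ]
Upper-triangular form:
[ 6  -5  -4  -5 ]
[ 0  -1  -3   1 ]
[ 0   0  -4   6 ]
[ 0   0   0   3 ]
det(A) = (-1)^0 * (6) * (-1) * (-4) * (3) = 72  (0 row swaps -> sign +1)

det(A) = 72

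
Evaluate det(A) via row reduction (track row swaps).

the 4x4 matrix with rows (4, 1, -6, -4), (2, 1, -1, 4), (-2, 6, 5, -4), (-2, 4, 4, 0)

Forward elimination:
R2 <- R2 - (1/2)*R1:  [   0  1/2    2    6 ]
R3 <- R3 - (-1/2)*R1:  [    0  13/2     2    -6 ]
R4 <- R4 - (-1/2)*R1:  [   0  9/2    1   -2 ]
R3 <- R3 - (13)*R2:  [   0    0  -24  -84 ]
R4 <- R4 - (9)*R2:  [   0    0  -17  -56 ]
R4 <- R4 - (17/24)*R3:  [   0    0    0  7/2 ]
Upper-triangular form:
[ 4    1   -6   -4 ]
[ 0  1/2    2    6 ]
[ 0    0  -24  -84 ]
[ 0    0    0  7/2 ]
det(A) = (-1)^0 * (4) * (1/2) * (-24) * (7/2) = -168  (0 row swaps -> sign +1)

det(A) = -168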